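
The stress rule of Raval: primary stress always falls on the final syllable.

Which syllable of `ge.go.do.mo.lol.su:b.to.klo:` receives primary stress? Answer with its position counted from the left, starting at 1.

8

The word has 8 syllables; the final syllable is syllable 8 (klo:).
Primary stress: syllable 8 → ge.go.do.mo.lol.su:b.to.ˈklo:.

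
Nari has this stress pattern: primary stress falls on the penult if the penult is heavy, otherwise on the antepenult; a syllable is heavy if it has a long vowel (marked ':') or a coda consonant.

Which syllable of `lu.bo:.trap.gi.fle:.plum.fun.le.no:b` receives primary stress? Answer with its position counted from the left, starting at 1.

7

Weights: 7 fun H, 8 le L, 9 no:b H.
The penult (syllable 8, le) is light, so stress falls on the antepenult (syllable 7, fun).
Primary stress: syllable 7 → lu.bo:.trap.gi.fle:.plum.ˈfun.le.no:b.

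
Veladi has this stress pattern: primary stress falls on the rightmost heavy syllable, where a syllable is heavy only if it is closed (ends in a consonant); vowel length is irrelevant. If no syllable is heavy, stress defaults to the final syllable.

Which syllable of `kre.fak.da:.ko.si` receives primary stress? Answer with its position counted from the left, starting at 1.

2

Weights: 1 kre L, 2 fak H, 3 da: L, 4 ko L, 5 si L.
Heavy syllables in the domain: 2. The rightmost is syllable 2 (fak).
Primary stress: syllable 2 → kre.ˈfak.da:.ko.si.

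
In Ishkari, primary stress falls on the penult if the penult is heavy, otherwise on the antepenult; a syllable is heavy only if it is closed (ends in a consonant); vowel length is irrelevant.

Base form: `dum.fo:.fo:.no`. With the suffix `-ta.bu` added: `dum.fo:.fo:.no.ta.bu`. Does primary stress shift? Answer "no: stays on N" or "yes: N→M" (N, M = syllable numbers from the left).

yes: 2→4

Base `dum.fo:.fo:.no` (4 syllables):
  Weights: 2 fo: L, 3 fo: L, 4 no L.
  The penult (syllable 3, fo:) is light, so stress falls on the antepenult (syllable 2, fo:).
  → primary stress on syllable 2.
Suffixed `dum.fo:.fo:.no.ta.bu` (6 syllables):
  Weights: 4 no L, 5 ta L, 6 bu L.
  The penult (syllable 5, ta) is light, so stress falls on the antepenult (syllable 4, no).
  → primary stress on syllable 4.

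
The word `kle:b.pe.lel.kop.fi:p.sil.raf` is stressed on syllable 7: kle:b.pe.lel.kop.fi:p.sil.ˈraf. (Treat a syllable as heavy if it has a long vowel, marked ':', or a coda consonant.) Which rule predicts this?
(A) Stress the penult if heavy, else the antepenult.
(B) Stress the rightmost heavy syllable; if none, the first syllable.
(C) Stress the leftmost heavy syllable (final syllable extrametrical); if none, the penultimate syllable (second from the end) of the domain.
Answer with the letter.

Rule A → syllable 6 (observed: 7).
Rule B → syllable 7 ✓.
Rule C → syllable 1 (observed: 7).

B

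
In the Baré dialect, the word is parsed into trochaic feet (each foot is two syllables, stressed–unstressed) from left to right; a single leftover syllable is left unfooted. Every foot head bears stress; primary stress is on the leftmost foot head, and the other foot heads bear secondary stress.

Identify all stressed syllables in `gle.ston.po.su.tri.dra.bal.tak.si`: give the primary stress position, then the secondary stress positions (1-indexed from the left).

primary 1, secondary 3, 5, 7

Parse left to right into trochaic (ˈσσ) feet: (ˈgle.ston) (ˈpo.su) (ˈtri.dra) (ˈbal.tak) si. Syllable 9 is left unfooted.
Foot heads (stressed positions): 1, 3, 5, 7.
End Rule Leftmost: primary stress on the leftmost head = syllable 1.
Secondary stress on 3, 5, 7: ˈgle.ston.ˌpo.su.ˌtri.dra.ˌbal.tak.si.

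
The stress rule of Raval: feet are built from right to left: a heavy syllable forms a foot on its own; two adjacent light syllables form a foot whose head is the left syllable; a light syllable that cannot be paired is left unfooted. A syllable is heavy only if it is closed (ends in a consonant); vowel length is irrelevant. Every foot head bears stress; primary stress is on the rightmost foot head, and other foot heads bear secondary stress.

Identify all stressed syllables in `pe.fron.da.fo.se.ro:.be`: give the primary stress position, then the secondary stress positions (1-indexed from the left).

Weights: 1 pe L, 2 fron H, 3 da L, 4 fo L, 5 se L, 6 ro: L, 7 be L.
Parse right to left (heavy = foot alone; LL = one foot; stranded L unfooted): pe (ˈfron) da (ˈfo.se) (ˈro:.be).
Foot heads: 2, 4, 6.
Primary stress on the rightmost head = syllable 6.
Secondary stress on 2, 4: pe.ˌfron.da.ˌfo.se.ˈro:.be.

primary 6, secondary 2, 4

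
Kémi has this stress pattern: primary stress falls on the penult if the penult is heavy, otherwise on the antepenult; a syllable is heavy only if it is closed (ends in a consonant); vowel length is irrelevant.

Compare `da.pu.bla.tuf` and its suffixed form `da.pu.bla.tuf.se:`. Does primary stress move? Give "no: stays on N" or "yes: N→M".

yes: 2→4

Base `da.pu.bla.tuf` (4 syllables):
  Weights: 2 pu L, 3 bla L, 4 tuf H.
  The penult (syllable 3, bla) is light, so stress falls on the antepenult (syllable 2, pu).
  → primary stress on syllable 2.
Suffixed `da.pu.bla.tuf.se:` (5 syllables):
  Weights: 3 bla L, 4 tuf H, 5 se: L.
  The penult (syllable 4, tuf) is heavy, so it takes stress.
  → primary stress on syllable 4.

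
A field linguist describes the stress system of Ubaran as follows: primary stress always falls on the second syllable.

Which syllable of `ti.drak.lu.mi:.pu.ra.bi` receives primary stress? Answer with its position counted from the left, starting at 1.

The word has 7 syllables; the second syllable is syllable 2 (drak).
Primary stress: syllable 2 → ti.ˈdrak.lu.mi:.pu.ra.bi.

2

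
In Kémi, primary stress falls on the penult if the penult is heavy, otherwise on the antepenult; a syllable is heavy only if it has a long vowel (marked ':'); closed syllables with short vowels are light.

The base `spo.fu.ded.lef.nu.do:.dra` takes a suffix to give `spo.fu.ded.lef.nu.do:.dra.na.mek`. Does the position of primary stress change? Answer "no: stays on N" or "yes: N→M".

Base `spo.fu.ded.lef.nu.do:.dra` (7 syllables):
  Weights: 5 nu L, 6 do: H, 7 dra L.
  The penult (syllable 6, do:) is heavy, so it takes stress.
  → primary stress on syllable 6.
Suffixed `spo.fu.ded.lef.nu.do:.dra.na.mek` (9 syllables):
  Weights: 7 dra L, 8 na L, 9 mek L.
  The penult (syllable 8, na) is light, so stress falls on the antepenult (syllable 7, dra).
  → primary stress on syllable 7.

yes: 6→7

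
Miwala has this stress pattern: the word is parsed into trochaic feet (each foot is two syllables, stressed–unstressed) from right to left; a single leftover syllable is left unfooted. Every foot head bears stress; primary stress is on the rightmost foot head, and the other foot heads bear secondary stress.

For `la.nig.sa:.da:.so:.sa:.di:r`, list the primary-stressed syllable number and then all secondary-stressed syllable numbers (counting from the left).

primary 6, secondary 2, 4

Parse right to left into trochaic (ˈσσ) feet: la (ˈnig.sa:) (ˈda:.so:) (ˈsa:.di:r). Syllable 1 is left unfooted.
Foot heads (stressed positions): 2, 4, 6.
End Rule Rightmost: primary stress on the rightmost head = syllable 6.
Secondary stress on 2, 4: la.ˌnig.sa:.ˌda:.so:.ˈsa:.di:r.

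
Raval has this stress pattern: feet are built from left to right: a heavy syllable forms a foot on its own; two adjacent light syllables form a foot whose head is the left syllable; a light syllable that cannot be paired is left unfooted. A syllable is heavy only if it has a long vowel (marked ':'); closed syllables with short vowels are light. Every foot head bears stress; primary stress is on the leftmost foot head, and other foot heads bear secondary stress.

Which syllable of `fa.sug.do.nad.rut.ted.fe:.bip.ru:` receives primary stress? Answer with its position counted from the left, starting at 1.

Weights: 1 fa L, 2 sug L, 3 do L, 4 nad L, 5 rut L, 6 ted L, 7 fe: H, 8 bip L, 9 ru: H.
Parse left to right (heavy = foot alone; LL = one foot; stranded L unfooted): (ˈfa.sug) (ˈdo.nad) (ˈrut.ted) (ˈfe:) bip (ˈru:).
Foot heads: 1, 3, 5, 7, 9.
Primary stress on the leftmost head = syllable 1.
Primary stress: syllable 1 → ˈfa.sug.do.nad.rut.ted.fe:.bip.ru:.

1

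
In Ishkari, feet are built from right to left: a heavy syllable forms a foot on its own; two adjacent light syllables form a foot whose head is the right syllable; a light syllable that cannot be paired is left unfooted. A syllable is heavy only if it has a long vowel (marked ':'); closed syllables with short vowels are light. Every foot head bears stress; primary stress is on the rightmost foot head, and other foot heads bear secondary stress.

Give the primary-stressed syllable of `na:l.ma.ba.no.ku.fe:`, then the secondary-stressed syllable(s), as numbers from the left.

primary 6, secondary 1, 3, 5

Weights: 1 na:l H, 2 ma L, 3 ba L, 4 no L, 5 ku L, 6 fe: H.
Parse right to left (heavy = foot alone; LL = one foot; stranded L unfooted): (ˈna:l) (ma.ˈba) (no.ˈku) (ˈfe:).
Foot heads: 1, 3, 5, 6.
Primary stress on the rightmost head = syllable 6.
Secondary stress on 1, 3, 5: ˌna:l.ma.ˌba.no.ˌku.ˈfe:.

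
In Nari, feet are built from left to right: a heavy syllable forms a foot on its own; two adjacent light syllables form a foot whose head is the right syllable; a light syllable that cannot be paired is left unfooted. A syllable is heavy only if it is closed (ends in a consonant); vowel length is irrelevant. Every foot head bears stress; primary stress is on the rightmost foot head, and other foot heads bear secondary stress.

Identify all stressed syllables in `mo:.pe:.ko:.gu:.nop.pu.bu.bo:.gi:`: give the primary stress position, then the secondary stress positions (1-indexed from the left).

primary 9, secondary 2, 4, 5, 7

Weights: 1 mo: L, 2 pe: L, 3 ko: L, 4 gu: L, 5 nop H, 6 pu L, 7 bu L, 8 bo: L, 9 gi: L.
Parse left to right (heavy = foot alone; LL = one foot; stranded L unfooted): (mo:.ˈpe:) (ko:.ˈgu:) (ˈnop) (pu.ˈbu) (bo:.ˈgi:).
Foot heads: 2, 4, 5, 7, 9.
Primary stress on the rightmost head = syllable 9.
Secondary stress on 2, 4, 5, 7: mo:.ˌpe:.ko:.ˌgu:.ˌnop.pu.ˌbu.bo:.ˈgi:.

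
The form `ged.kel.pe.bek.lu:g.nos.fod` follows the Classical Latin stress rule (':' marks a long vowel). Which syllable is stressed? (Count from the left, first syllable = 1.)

Classical Latin: stress the penult if heavy (long vowel or closed), else the antepenult.
Weights: 5 lu:g H, 6 nos H, 7 fod H.
The penult (syllable 6, nos) is heavy, so it takes stress.
Stress on syllable 6: ged.kel.pe.bek.lu:g.ˈnos.fod.

6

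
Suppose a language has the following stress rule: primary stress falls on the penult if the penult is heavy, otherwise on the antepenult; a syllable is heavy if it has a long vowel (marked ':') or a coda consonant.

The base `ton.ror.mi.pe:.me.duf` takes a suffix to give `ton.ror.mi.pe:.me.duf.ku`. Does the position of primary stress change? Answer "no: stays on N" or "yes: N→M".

yes: 4→6

Base `ton.ror.mi.pe:.me.duf` (6 syllables):
  Weights: 4 pe: H, 5 me L, 6 duf H.
  The penult (syllable 5, me) is light, so stress falls on the antepenult (syllable 4, pe:).
  → primary stress on syllable 4.
Suffixed `ton.ror.mi.pe:.me.duf.ku` (7 syllables):
  Weights: 5 me L, 6 duf H, 7 ku L.
  The penult (syllable 6, duf) is heavy, so it takes stress.
  → primary stress on syllable 6.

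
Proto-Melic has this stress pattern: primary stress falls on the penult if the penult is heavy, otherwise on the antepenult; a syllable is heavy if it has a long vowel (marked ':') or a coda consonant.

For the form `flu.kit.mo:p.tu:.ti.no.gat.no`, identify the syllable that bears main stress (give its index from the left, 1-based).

Weights: 6 no L, 7 gat H, 8 no L.
The penult (syllable 7, gat) is heavy, so it takes stress.
Primary stress: syllable 7 → flu.kit.mo:p.tu:.ti.no.ˈgat.no.

7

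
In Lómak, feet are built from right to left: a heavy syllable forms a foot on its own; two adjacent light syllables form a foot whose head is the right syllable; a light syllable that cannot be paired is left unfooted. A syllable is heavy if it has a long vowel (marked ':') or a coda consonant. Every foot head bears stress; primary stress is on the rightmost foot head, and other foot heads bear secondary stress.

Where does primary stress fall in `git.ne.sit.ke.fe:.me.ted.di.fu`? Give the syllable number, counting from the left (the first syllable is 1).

Weights: 1 git H, 2 ne L, 3 sit H, 4 ke L, 5 fe: H, 6 me L, 7 ted H, 8 di L, 9 fu L.
Parse right to left (heavy = foot alone; LL = one foot; stranded L unfooted): (ˈgit) ne (ˈsit) ke (ˈfe:) me (ˈted) (di.ˈfu).
Foot heads: 1, 3, 5, 7, 9.
Primary stress on the rightmost head = syllable 9.
Primary stress: syllable 9 → git.ne.sit.ke.fe:.me.ted.di.ˈfu.

9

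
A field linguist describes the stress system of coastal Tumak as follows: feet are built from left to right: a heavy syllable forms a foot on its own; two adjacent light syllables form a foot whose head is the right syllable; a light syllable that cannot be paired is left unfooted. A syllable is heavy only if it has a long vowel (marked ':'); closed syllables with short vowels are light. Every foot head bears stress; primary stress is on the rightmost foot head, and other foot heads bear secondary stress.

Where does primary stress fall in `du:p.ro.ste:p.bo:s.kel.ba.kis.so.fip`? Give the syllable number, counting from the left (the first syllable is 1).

8

Weights: 1 du:p H, 2 ro L, 3 ste:p H, 4 bo:s H, 5 kel L, 6 ba L, 7 kis L, 8 so L, 9 fip L.
Parse left to right (heavy = foot alone; LL = one foot; stranded L unfooted): (ˈdu:p) ro (ˈste:p) (ˈbo:s) (kel.ˈba) (kis.ˈso) fip.
Foot heads: 1, 3, 4, 6, 8.
Primary stress on the rightmost head = syllable 8.
Primary stress: syllable 8 → du:p.ro.ste:p.bo:s.kel.ba.kis.ˈso.fip.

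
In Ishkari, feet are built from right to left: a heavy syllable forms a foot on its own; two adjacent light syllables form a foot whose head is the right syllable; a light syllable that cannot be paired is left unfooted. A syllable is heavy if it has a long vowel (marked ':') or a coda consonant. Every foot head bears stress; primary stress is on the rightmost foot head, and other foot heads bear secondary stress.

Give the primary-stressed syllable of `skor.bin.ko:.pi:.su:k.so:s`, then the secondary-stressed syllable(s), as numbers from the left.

primary 6, secondary 1, 2, 3, 4, 5

Weights: 1 skor H, 2 bin H, 3 ko: H, 4 pi: H, 5 su:k H, 6 so:s H.
Parse right to left (heavy = foot alone; LL = one foot; stranded L unfooted): (ˈskor) (ˈbin) (ˈko:) (ˈpi:) (ˈsu:k) (ˈso:s).
Foot heads: 1, 2, 3, 4, 5, 6.
Primary stress on the rightmost head = syllable 6.
Secondary stress on 1, 2, 3, 4, 5: ˌskor.ˌbin.ˌko:.ˌpi:.ˌsu:k.ˈso:s.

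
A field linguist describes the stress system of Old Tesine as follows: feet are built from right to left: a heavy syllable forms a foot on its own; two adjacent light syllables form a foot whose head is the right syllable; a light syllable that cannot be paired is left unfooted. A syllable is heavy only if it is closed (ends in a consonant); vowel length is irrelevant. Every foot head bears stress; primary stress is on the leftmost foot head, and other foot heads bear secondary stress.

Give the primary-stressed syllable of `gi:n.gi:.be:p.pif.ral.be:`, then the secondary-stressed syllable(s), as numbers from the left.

Weights: 1 gi:n H, 2 gi: L, 3 be:p H, 4 pif H, 5 ral H, 6 be: L.
Parse right to left (heavy = foot alone; LL = one foot; stranded L unfooted): (ˈgi:n) gi: (ˈbe:p) (ˈpif) (ˈral) be:.
Foot heads: 1, 3, 4, 5.
Primary stress on the leftmost head = syllable 1.
Secondary stress on 3, 4, 5: ˈgi:n.gi:.ˌbe:p.ˌpif.ˌral.be:.

primary 1, secondary 3, 4, 5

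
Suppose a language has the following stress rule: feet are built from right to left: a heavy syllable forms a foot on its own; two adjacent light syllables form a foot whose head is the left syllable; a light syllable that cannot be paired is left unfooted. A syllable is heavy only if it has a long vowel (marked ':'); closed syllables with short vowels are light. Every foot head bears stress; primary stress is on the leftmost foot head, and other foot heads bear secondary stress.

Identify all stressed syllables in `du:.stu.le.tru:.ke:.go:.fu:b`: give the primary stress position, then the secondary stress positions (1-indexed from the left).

Weights: 1 du: H, 2 stu L, 3 le L, 4 tru: H, 5 ke: H, 6 go: H, 7 fu:b H.
Parse right to left (heavy = foot alone; LL = one foot; stranded L unfooted): (ˈdu:) (ˈstu.le) (ˈtru:) (ˈke:) (ˈgo:) (ˈfu:b).
Foot heads: 1, 2, 4, 5, 6, 7.
Primary stress on the leftmost head = syllable 1.
Secondary stress on 2, 4, 5, 6, 7: ˈdu:.ˌstu.le.ˌtru:.ˌke:.ˌgo:.ˌfu:b.

primary 1, secondary 2, 4, 5, 6, 7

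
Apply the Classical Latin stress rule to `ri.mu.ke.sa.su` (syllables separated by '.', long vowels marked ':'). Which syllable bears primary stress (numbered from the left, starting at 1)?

3

Classical Latin: stress the penult if heavy (long vowel or closed), else the antepenult.
Weights: 3 ke L, 4 sa L, 5 su L.
The penult (syllable 4, sa) is light, so stress falls on the antepenult (syllable 3, ke).
Stress on syllable 3: ri.mu.ˈke.sa.su.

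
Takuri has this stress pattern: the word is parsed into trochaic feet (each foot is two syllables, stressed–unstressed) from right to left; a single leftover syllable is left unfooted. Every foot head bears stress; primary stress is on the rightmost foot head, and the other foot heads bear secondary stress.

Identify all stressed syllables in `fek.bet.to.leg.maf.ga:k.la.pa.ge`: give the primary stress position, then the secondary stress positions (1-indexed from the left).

Parse right to left into trochaic (ˈσσ) feet: fek (ˈbet.to) (ˈleg.maf) (ˈga:k.la) (ˈpa.ge). Syllable 1 is left unfooted.
Foot heads (stressed positions): 2, 4, 6, 8.
End Rule Rightmost: primary stress on the rightmost head = syllable 8.
Secondary stress on 2, 4, 6: fek.ˌbet.to.ˌleg.maf.ˌga:k.la.ˈpa.ge.

primary 8, secondary 2, 4, 6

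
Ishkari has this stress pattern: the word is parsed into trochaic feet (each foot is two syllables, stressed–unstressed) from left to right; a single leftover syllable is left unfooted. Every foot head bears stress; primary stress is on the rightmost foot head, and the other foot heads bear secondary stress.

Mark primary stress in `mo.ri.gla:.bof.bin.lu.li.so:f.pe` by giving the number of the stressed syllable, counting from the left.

Parse left to right into trochaic (ˈσσ) feet: (ˈmo.ri) (ˈgla:.bof) (ˈbin.lu) (ˈli.so:f) pe. Syllable 9 is left unfooted.
Foot heads (stressed positions): 1, 3, 5, 7.
End Rule Rightmost: primary stress on the rightmost head = syllable 7.
Primary stress: syllable 7 → mo.ri.gla:.bof.bin.lu.ˈli.so:f.pe.

7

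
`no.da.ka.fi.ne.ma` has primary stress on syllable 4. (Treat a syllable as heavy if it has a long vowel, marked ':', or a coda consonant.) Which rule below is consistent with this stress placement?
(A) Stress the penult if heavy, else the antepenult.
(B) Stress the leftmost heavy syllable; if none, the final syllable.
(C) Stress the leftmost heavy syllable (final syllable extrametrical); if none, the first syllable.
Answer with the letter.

A

Rule A → syllable 4 ✓.
Rule B → syllable 6 (observed: 4).
Rule C → syllable 1 (observed: 4).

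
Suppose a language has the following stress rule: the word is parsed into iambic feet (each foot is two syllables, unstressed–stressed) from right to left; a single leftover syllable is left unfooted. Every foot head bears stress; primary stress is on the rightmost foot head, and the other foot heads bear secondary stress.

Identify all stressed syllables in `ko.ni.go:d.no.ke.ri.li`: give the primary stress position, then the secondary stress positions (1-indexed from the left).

primary 7, secondary 3, 5

Parse right to left into iambic (σˈσ) feet: ko (ni.ˈgo:d) (no.ˈke) (ri.ˈli). Syllable 1 is left unfooted.
Foot heads (stressed positions): 3, 5, 7.
End Rule Rightmost: primary stress on the rightmost head = syllable 7.
Secondary stress on 3, 5: ko.ni.ˌgo:d.no.ˌke.ri.ˈli.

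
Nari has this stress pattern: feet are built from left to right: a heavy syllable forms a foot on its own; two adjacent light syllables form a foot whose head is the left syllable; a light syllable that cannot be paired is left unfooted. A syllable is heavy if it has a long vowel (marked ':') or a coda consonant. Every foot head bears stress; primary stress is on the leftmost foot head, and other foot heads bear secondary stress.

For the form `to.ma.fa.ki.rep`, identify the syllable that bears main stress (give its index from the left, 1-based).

Weights: 1 to L, 2 ma L, 3 fa L, 4 ki L, 5 rep H.
Parse left to right (heavy = foot alone; LL = one foot; stranded L unfooted): (ˈto.ma) (ˈfa.ki) (ˈrep).
Foot heads: 1, 3, 5.
Primary stress on the leftmost head = syllable 1.
Primary stress: syllable 1 → ˈto.ma.fa.ki.rep.

1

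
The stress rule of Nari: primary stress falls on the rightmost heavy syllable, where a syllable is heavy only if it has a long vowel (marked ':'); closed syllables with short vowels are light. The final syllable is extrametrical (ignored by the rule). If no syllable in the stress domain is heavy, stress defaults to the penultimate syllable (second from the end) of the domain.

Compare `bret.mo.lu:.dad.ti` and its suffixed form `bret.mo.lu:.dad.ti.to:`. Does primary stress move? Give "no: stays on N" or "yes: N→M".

no: stays on 3

Base `bret.mo.lu:.dad.ti` (5 syllables):
  The final syllable (5, ti) is extrametrical; the stress domain is syllables 1–4.
  Weights: 1 bret L, 2 mo L, 3 lu: H, 4 dad L.
  Heavy syllables in the domain: 3. The rightmost is syllable 3 (lu:).
  → primary stress on syllable 3.
Suffixed `bret.mo.lu:.dad.ti.to:` (6 syllables):
  The final syllable (6, to:) is extrametrical; the stress domain is syllables 1–5.
  Weights: 1 bret L, 2 mo L, 3 lu: H, 4 dad L, 5 ti L.
  Heavy syllables in the domain: 3. The rightmost is syllable 3 (lu:).
  → primary stress on syllable 3.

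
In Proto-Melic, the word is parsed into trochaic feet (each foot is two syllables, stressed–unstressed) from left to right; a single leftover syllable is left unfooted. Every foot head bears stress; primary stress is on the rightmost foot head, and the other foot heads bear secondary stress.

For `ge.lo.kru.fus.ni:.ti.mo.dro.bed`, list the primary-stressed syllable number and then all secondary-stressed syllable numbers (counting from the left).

primary 7, secondary 1, 3, 5

Parse left to right into trochaic (ˈσσ) feet: (ˈge.lo) (ˈkru.fus) (ˈni:.ti) (ˈmo.dro) bed. Syllable 9 is left unfooted.
Foot heads (stressed positions): 1, 3, 5, 7.
End Rule Rightmost: primary stress on the rightmost head = syllable 7.
Secondary stress on 1, 3, 5: ˌge.lo.ˌkru.fus.ˌni:.ti.ˈmo.dro.bed.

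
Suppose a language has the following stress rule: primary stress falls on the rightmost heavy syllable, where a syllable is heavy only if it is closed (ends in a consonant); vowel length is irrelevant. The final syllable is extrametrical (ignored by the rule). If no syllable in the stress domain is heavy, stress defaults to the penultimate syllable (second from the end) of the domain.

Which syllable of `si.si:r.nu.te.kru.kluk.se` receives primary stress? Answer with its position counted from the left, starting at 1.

6

The final syllable (7, se) is extrametrical; the stress domain is syllables 1–6.
Weights: 1 si L, 2 si:r H, 3 nu L, 4 te L, 5 kru L, 6 kluk H.
Heavy syllables in the domain: 2, 6. The rightmost is syllable 6 (kluk).
Primary stress: syllable 6 → si.si:r.nu.te.kru.ˈkluk.se.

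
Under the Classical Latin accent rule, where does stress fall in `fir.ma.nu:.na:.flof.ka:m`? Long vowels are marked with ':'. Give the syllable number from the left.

5

Classical Latin: stress the penult if heavy (long vowel or closed), else the antepenult.
Weights: 4 na: H, 5 flof H, 6 ka:m H.
The penult (syllable 5, flof) is heavy, so it takes stress.
Stress on syllable 5: fir.ma.nu:.na:.ˈflof.ka:m.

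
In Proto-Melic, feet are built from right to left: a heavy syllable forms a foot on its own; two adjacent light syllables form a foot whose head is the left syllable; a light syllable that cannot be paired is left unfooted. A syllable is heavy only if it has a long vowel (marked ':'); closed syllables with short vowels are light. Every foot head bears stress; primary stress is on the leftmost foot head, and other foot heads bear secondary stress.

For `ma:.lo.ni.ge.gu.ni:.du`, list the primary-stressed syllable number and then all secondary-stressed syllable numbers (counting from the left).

primary 1, secondary 2, 4, 6

Weights: 1 ma: H, 2 lo L, 3 ni L, 4 ge L, 5 gu L, 6 ni: H, 7 du L.
Parse right to left (heavy = foot alone; LL = one foot; stranded L unfooted): (ˈma:) (ˈlo.ni) (ˈge.gu) (ˈni:) du.
Foot heads: 1, 2, 4, 6.
Primary stress on the leftmost head = syllable 1.
Secondary stress on 2, 4, 6: ˈma:.ˌlo.ni.ˌge.gu.ˌni:.du.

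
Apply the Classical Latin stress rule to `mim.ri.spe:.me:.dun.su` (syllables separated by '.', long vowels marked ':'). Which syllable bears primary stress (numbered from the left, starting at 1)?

Classical Latin: stress the penult if heavy (long vowel or closed), else the antepenult.
Weights: 4 me: H, 5 dun H, 6 su L.
The penult (syllable 5, dun) is heavy, so it takes stress.
Stress on syllable 5: mim.ri.spe:.me:.ˈdun.su.

5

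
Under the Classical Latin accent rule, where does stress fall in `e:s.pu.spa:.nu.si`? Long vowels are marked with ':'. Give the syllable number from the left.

3

Classical Latin: stress the penult if heavy (long vowel or closed), else the antepenult.
Weights: 3 spa: H, 4 nu L, 5 si L.
The penult (syllable 4, nu) is light, so stress falls on the antepenult (syllable 3, spa:).
Stress on syllable 3: e:s.pu.ˈspa:.nu.si.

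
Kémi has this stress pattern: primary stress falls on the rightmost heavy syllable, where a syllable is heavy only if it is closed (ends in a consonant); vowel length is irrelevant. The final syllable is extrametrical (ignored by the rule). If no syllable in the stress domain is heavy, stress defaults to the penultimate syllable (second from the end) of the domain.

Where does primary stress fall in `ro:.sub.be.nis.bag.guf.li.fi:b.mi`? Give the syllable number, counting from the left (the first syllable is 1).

8

The final syllable (9, mi) is extrametrical; the stress domain is syllables 1–8.
Weights: 1 ro: L, 2 sub H, 3 be L, 4 nis H, 5 bag H, 6 guf H, 7 li L, 8 fi:b H.
Heavy syllables in the domain: 2, 4, 5, 6, 8. The rightmost is syllable 8 (fi:b).
Primary stress: syllable 8 → ro:.sub.be.nis.bag.guf.li.ˈfi:b.mi.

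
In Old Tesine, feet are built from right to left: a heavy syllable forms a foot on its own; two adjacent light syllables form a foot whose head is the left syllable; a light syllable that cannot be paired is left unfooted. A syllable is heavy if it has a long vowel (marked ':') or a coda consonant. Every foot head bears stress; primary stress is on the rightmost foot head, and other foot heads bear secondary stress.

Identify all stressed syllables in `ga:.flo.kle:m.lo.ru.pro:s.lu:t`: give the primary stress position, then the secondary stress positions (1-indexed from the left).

Weights: 1 ga: H, 2 flo L, 3 kle:m H, 4 lo L, 5 ru L, 6 pro:s H, 7 lu:t H.
Parse right to left (heavy = foot alone; LL = one foot; stranded L unfooted): (ˈga:) flo (ˈkle:m) (ˈlo.ru) (ˈpro:s) (ˈlu:t).
Foot heads: 1, 3, 4, 6, 7.
Primary stress on the rightmost head = syllable 7.
Secondary stress on 1, 3, 4, 6: ˌga:.flo.ˌkle:m.ˌlo.ru.ˌpro:s.ˈlu:t.

primary 7, secondary 1, 3, 4, 6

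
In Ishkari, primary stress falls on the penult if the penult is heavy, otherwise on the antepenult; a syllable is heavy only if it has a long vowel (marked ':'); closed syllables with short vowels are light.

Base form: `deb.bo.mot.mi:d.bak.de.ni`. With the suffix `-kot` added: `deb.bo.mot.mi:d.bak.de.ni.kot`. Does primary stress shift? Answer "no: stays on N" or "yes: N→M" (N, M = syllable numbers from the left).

Base `deb.bo.mot.mi:d.bak.de.ni` (7 syllables):
  Weights: 5 bak L, 6 de L, 7 ni L.
  The penult (syllable 6, de) is light, so stress falls on the antepenult (syllable 5, bak).
  → primary stress on syllable 5.
Suffixed `deb.bo.mot.mi:d.bak.de.ni.kot` (8 syllables):
  Weights: 6 de L, 7 ni L, 8 kot L.
  The penult (syllable 7, ni) is light, so stress falls on the antepenult (syllable 6, de).
  → primary stress on syllable 6.

yes: 5→6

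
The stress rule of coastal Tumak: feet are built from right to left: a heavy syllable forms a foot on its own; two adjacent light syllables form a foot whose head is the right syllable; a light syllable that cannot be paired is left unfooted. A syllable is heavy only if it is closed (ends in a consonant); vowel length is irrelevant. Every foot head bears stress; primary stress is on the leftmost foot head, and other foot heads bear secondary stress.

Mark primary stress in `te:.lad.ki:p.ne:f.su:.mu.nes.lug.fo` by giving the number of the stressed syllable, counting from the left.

2

Weights: 1 te: L, 2 lad H, 3 ki:p H, 4 ne:f H, 5 su: L, 6 mu L, 7 nes H, 8 lug H, 9 fo L.
Parse right to left (heavy = foot alone; LL = one foot; stranded L unfooted): te: (ˈlad) (ˈki:p) (ˈne:f) (su:.ˈmu) (ˈnes) (ˈlug) fo.
Foot heads: 2, 3, 4, 6, 7, 8.
Primary stress on the leftmost head = syllable 2.
Primary stress: syllable 2 → te:.ˈlad.ki:p.ne:f.su:.mu.nes.lug.fo.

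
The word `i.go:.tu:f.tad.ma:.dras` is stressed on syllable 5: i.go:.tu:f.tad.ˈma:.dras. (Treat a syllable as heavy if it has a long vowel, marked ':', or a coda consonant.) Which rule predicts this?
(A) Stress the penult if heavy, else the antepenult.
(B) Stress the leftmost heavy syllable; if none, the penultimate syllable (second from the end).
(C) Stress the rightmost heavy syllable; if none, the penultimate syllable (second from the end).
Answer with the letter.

A

Rule A → syllable 5 ✓.
Rule B → syllable 2 (observed: 5).
Rule C → syllable 6 (observed: 5).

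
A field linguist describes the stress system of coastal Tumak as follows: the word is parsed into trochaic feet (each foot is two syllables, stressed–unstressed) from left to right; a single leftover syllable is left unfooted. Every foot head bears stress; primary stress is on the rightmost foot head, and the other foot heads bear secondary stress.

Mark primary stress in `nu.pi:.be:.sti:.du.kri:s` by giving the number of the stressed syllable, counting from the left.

5

Parse left to right into trochaic (ˈσσ) feet: (ˈnu.pi:) (ˈbe:.sti:) (ˈdu.kri:s).
Foot heads (stressed positions): 1, 3, 5.
End Rule Rightmost: primary stress on the rightmost head = syllable 5.
Primary stress: syllable 5 → nu.pi:.be:.sti:.ˈdu.kri:s.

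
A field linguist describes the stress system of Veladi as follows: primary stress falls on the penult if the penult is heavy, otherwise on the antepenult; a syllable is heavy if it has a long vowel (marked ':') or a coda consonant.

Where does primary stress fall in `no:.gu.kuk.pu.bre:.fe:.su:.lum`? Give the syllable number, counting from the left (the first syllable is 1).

7

Weights: 6 fe: H, 7 su: H, 8 lum H.
The penult (syllable 7, su:) is heavy, so it takes stress.
Primary stress: syllable 7 → no:.gu.kuk.pu.bre:.fe:.ˈsu:.lum.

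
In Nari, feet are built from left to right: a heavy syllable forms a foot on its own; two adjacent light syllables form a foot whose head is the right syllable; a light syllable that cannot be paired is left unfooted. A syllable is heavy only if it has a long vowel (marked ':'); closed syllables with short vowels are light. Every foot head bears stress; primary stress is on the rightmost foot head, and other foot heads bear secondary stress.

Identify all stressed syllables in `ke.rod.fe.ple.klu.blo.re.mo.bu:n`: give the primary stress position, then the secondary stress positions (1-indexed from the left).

Weights: 1 ke L, 2 rod L, 3 fe L, 4 ple L, 5 klu L, 6 blo L, 7 re L, 8 mo L, 9 bu:n H.
Parse left to right (heavy = foot alone; LL = one foot; stranded L unfooted): (ke.ˈrod) (fe.ˈple) (klu.ˈblo) (re.ˈmo) (ˈbu:n).
Foot heads: 2, 4, 6, 8, 9.
Primary stress on the rightmost head = syllable 9.
Secondary stress on 2, 4, 6, 8: ke.ˌrod.fe.ˌple.klu.ˌblo.re.ˌmo.ˈbu:n.

primary 9, secondary 2, 4, 6, 8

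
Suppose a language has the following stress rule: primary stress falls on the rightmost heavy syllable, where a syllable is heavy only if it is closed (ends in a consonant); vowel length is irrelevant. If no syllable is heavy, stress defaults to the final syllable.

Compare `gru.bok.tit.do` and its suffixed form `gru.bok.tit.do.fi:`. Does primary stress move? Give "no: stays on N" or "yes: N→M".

Base `gru.bok.tit.do` (4 syllables):
  Weights: 1 gru L, 2 bok H, 3 tit H, 4 do L.
  Heavy syllables in the domain: 2, 3. The rightmost is syllable 3 (tit).
  → primary stress on syllable 3.
Suffixed `gru.bok.tit.do.fi:` (5 syllables):
  Weights: 1 gru L, 2 bok H, 3 tit H, 4 do L, 5 fi: L.
  Heavy syllables in the domain: 2, 3. The rightmost is syllable 3 (tit).
  → primary stress on syllable 3.

no: stays on 3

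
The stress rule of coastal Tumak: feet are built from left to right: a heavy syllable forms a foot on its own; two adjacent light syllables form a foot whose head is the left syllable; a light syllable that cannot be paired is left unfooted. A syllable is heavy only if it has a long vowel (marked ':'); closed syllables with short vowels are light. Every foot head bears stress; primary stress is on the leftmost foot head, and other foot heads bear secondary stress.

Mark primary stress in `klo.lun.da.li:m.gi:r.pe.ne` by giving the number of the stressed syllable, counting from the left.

Weights: 1 klo L, 2 lun L, 3 da L, 4 li:m H, 5 gi:r H, 6 pe L, 7 ne L.
Parse left to right (heavy = foot alone; LL = one foot; stranded L unfooted): (ˈklo.lun) da (ˈli:m) (ˈgi:r) (ˈpe.ne).
Foot heads: 1, 4, 5, 6.
Primary stress on the leftmost head = syllable 1.
Primary stress: syllable 1 → ˈklo.lun.da.li:m.gi:r.pe.ne.

1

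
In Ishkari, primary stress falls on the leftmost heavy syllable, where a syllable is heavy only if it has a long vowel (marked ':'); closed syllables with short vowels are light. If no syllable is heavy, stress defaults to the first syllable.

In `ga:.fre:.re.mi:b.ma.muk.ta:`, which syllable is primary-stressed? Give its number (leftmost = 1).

Weights: 1 ga: H, 2 fre: H, 3 re L, 4 mi:b H, 5 ma L, 6 muk L, 7 ta: H.
Heavy syllables in the domain: 1, 2, 4, 7. The leftmost is syllable 1 (ga:).
Primary stress: syllable 1 → ˈga:.fre:.re.mi:b.ma.muk.ta:.

1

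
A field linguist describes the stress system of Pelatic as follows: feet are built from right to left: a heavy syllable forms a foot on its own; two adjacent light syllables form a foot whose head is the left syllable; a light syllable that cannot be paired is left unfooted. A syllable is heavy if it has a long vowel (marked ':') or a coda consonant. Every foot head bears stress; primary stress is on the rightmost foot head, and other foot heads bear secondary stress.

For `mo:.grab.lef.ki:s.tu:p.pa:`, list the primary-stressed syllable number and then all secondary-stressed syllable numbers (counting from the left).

Weights: 1 mo: H, 2 grab H, 3 lef H, 4 ki:s H, 5 tu:p H, 6 pa: H.
Parse right to left (heavy = foot alone; LL = one foot; stranded L unfooted): (ˈmo:) (ˈgrab) (ˈlef) (ˈki:s) (ˈtu:p) (ˈpa:).
Foot heads: 1, 2, 3, 4, 5, 6.
Primary stress on the rightmost head = syllable 6.
Secondary stress on 1, 2, 3, 4, 5: ˌmo:.ˌgrab.ˌlef.ˌki:s.ˌtu:p.ˈpa:.

primary 6, secondary 1, 2, 3, 4, 5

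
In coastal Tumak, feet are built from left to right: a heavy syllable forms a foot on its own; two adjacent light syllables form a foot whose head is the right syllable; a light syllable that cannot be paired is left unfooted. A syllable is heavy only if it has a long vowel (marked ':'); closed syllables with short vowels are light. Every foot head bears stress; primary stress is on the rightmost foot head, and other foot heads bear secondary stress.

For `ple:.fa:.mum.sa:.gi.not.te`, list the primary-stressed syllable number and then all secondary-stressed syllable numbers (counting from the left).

primary 6, secondary 1, 2, 4

Weights: 1 ple: H, 2 fa: H, 3 mum L, 4 sa: H, 5 gi L, 6 not L, 7 te L.
Parse left to right (heavy = foot alone; LL = one foot; stranded L unfooted): (ˈple:) (ˈfa:) mum (ˈsa:) (gi.ˈnot) te.
Foot heads: 1, 2, 4, 6.
Primary stress on the rightmost head = syllable 6.
Secondary stress on 1, 2, 4: ˌple:.ˌfa:.mum.ˌsa:.gi.ˈnot.te.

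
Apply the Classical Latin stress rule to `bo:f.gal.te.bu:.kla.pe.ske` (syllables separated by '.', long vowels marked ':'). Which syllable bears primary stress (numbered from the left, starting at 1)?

5

Classical Latin: stress the penult if heavy (long vowel or closed), else the antepenult.
Weights: 5 kla L, 6 pe L, 7 ske L.
The penult (syllable 6, pe) is light, so stress falls on the antepenult (syllable 5, kla).
Stress on syllable 5: bo:f.gal.te.bu:.ˈkla.pe.ske.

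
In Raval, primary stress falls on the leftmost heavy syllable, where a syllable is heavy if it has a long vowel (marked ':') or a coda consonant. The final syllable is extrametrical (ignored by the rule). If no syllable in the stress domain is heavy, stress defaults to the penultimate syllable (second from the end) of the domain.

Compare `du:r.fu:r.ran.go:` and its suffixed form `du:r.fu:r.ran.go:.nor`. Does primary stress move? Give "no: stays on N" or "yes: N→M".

no: stays on 1

Base `du:r.fu:r.ran.go:` (4 syllables):
  The final syllable (4, go:) is extrametrical; the stress domain is syllables 1–3.
  Weights: 1 du:r H, 2 fu:r H, 3 ran H.
  Heavy syllables in the domain: 1, 2, 3. The leftmost is syllable 1 (du:r).
  → primary stress on syllable 1.
Suffixed `du:r.fu:r.ran.go:.nor` (5 syllables):
  The final syllable (5, nor) is extrametrical; the stress domain is syllables 1–4.
  Weights: 1 du:r H, 2 fu:r H, 3 ran H, 4 go: H.
  Heavy syllables in the domain: 1, 2, 3, 4. The leftmost is syllable 1 (du:r).
  → primary stress on syllable 1.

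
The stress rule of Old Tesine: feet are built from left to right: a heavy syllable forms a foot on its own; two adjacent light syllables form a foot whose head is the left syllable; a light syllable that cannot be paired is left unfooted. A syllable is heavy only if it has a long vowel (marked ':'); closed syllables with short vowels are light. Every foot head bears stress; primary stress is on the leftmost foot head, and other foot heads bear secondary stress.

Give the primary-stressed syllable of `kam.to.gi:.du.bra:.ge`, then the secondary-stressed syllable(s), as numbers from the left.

Weights: 1 kam L, 2 to L, 3 gi: H, 4 du L, 5 bra: H, 6 ge L.
Parse left to right (heavy = foot alone; LL = one foot; stranded L unfooted): (ˈkam.to) (ˈgi:) du (ˈbra:) ge.
Foot heads: 1, 3, 5.
Primary stress on the leftmost head = syllable 1.
Secondary stress on 3, 5: ˈkam.to.ˌgi:.du.ˌbra:.ge.

primary 1, secondary 3, 5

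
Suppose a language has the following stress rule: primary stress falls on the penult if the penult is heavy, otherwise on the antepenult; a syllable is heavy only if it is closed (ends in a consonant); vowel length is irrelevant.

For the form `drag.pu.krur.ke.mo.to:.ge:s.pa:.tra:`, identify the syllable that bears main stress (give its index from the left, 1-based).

Weights: 7 ge:s H, 8 pa: L, 9 tra: L.
The penult (syllable 8, pa:) is light, so stress falls on the antepenult (syllable 7, ge:s).
Primary stress: syllable 7 → drag.pu.krur.ke.mo.to:.ˈge:s.pa:.tra:.

7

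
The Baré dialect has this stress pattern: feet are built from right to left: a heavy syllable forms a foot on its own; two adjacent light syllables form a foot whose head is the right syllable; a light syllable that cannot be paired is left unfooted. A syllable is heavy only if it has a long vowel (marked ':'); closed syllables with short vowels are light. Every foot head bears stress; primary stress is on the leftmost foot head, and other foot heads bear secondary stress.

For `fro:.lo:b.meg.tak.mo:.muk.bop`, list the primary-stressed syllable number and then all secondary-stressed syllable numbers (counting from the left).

Weights: 1 fro: H, 2 lo:b H, 3 meg L, 4 tak L, 5 mo: H, 6 muk L, 7 bop L.
Parse right to left (heavy = foot alone; LL = one foot; stranded L unfooted): (ˈfro:) (ˈlo:b) (meg.ˈtak) (ˈmo:) (muk.ˈbop).
Foot heads: 1, 2, 4, 5, 7.
Primary stress on the leftmost head = syllable 1.
Secondary stress on 2, 4, 5, 7: ˈfro:.ˌlo:b.meg.ˌtak.ˌmo:.muk.ˌbop.

primary 1, secondary 2, 4, 5, 7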